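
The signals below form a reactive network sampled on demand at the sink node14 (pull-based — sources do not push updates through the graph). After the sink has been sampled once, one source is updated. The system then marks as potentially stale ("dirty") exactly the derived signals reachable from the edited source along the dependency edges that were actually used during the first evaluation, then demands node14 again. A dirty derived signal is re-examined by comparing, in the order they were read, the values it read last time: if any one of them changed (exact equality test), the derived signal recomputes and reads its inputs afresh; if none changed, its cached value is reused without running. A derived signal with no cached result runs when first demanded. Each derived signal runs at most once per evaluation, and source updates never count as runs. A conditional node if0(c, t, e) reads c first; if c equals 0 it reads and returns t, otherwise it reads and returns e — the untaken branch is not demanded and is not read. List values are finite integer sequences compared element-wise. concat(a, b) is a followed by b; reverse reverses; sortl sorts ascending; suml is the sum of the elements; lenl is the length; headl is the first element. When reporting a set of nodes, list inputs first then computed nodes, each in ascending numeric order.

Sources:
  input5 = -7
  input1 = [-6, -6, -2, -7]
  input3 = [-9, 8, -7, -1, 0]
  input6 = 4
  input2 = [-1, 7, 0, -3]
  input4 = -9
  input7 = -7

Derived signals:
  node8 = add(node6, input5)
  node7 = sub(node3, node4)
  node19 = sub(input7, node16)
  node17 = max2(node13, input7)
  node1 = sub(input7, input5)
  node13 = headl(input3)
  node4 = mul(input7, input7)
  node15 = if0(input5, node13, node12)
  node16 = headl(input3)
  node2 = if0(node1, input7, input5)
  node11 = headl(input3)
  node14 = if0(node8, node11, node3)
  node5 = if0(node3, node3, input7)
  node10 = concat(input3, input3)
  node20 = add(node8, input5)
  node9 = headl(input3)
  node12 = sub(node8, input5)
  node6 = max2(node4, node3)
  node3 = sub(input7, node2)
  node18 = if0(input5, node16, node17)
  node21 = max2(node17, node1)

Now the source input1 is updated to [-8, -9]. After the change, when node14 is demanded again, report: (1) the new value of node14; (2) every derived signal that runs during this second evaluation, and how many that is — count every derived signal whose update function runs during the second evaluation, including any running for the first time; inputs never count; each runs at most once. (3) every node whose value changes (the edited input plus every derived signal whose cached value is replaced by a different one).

node14 now evaluates to 0.
Run set: none (0 run).
Changed values: input1.
The important point: nothing the output needs ever reads input1, so the edit is invisible to it.

Initial pass — values computed on the first demand:
  node1 = sub(-7, -7) = 0
  node2 = if0(node1=0 -> then branch input7) = -7
  node3 = sub(-7, -7) = 0
  node4 = mul(-7, -7) = 49
  node6 = max2(49, 0) = 49
  node8 = add(49, -7) = 42
  node14 = if0(node8=42 -> else branch node3) = 0

Second demand — change propagation:
  no demanded computation ever read input1, so the edit dirties nothing and nothing runs.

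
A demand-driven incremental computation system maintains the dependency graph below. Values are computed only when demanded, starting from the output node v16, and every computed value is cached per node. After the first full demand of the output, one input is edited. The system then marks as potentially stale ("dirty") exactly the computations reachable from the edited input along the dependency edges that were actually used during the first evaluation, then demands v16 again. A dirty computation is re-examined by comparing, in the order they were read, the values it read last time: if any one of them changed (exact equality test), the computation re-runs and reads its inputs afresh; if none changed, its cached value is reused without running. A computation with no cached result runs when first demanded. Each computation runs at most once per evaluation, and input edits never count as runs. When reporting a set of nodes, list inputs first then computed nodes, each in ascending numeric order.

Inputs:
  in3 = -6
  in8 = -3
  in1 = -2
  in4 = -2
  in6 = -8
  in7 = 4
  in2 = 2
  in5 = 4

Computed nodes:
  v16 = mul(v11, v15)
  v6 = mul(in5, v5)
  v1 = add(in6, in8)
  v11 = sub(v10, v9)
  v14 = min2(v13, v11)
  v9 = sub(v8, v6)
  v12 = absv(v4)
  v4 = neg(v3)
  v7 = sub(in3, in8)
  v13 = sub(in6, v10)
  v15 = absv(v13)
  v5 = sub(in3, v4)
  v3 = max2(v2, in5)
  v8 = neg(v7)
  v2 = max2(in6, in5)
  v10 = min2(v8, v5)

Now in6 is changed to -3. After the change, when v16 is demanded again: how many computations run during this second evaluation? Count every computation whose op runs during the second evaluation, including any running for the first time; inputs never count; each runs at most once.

Computations that run: v2, v13, v15, v16 — 4 in total.
Key observation: the cutoff stops propagation at v3 — its inputs' values are unchanged, so it reuses its cache.

First evaluation (everything demanded from the output):
  v2 = max2(-8, 4) = 4
  v3 = max2(4, 4) = 4
  v4 = neg(4) = -4
  v5 = sub(-6, -4) = -2
  v6 = mul(4, -2) = -8
  v7 = sub(-6, -3) = -3
  v8 = neg(-3) = 3
  v9 = sub(3, -8) = 11
  v10 = min2(3, -2) = -2
  v11 = sub(-2, 11) = -13
  v13 = sub(-8, -2) = -6
  v15 = absv(-6) = 6
  v16 = mul(-13, 6) = -78

Propagation after the edit:
  v2: runs — in6 -8->-3; result 4 (same value as before).
  v3: checked — values it read are unchanged (v2 unchanged, in5 unchanged); reused cached 4 without running.
  v4: checked — values it read are unchanged (v3 unchanged); reused cached -4 without running.
  v5: checked — values it read are unchanged (in3 unchanged, v4 unchanged); reused cached -2 without running.
  v6: checked — values it read are unchanged (in5 unchanged, v5 unchanged); reused cached -8 without running.
  v9: checked — values it read are unchanged (v8 unchanged, v6 unchanged); reused cached 11 without running.
  v10: checked — values it read are unchanged (v8 unchanged, v5 unchanged); reused cached -2 without running.
  v11: checked — values it read are unchanged (v10 unchanged, v9 unchanged); reused cached -13 without running.
  v13: runs — in6 -8->-3; result -1.
  v15: runs — v13 -6->-1; result 1.
  v16: runs — v15 6->1; result -13.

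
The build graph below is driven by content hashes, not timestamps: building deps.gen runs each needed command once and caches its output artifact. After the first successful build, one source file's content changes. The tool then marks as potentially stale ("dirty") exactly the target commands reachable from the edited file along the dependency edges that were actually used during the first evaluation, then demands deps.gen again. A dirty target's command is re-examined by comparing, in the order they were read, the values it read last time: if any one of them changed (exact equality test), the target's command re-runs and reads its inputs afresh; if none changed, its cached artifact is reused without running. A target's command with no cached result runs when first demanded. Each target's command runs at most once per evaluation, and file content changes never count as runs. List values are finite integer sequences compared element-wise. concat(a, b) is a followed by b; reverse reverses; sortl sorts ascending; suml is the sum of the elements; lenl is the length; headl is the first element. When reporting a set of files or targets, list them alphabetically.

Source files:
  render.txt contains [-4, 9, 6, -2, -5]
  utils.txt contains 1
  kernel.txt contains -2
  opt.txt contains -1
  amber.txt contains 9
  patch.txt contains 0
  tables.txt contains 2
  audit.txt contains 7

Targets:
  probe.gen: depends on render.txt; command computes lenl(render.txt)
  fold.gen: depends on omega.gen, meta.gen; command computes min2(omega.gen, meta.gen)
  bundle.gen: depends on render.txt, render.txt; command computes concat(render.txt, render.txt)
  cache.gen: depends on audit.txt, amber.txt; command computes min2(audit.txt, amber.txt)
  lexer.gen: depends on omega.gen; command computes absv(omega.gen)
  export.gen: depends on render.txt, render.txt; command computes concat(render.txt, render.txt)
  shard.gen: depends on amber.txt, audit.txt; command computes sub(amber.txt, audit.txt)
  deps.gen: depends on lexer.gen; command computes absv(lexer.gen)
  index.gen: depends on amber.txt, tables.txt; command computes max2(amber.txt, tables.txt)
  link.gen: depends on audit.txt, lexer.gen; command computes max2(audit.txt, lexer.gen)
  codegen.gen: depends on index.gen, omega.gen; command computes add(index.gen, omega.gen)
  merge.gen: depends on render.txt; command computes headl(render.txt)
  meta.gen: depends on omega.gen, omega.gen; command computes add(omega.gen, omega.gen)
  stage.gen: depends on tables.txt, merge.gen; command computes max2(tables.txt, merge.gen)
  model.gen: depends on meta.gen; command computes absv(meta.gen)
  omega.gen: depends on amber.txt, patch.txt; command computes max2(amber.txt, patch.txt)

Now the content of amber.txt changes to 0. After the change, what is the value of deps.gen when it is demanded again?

deps.gen now evaluates to 0.

Initial pass — values computed on the first demand:
  omega.gen = max2(9, 0) = 9
  lexer.gen = absv(9) = 9
  deps.gen = absv(9) = 9

Second demand — change propagation:
  omega.gen: re-runs because amber.txt 9->0; new result 0.
  lexer.gen: re-runs because omega.gen 9->0; new result 0.
  deps.gen: re-runs because lexer.gen 9->0; new result 0.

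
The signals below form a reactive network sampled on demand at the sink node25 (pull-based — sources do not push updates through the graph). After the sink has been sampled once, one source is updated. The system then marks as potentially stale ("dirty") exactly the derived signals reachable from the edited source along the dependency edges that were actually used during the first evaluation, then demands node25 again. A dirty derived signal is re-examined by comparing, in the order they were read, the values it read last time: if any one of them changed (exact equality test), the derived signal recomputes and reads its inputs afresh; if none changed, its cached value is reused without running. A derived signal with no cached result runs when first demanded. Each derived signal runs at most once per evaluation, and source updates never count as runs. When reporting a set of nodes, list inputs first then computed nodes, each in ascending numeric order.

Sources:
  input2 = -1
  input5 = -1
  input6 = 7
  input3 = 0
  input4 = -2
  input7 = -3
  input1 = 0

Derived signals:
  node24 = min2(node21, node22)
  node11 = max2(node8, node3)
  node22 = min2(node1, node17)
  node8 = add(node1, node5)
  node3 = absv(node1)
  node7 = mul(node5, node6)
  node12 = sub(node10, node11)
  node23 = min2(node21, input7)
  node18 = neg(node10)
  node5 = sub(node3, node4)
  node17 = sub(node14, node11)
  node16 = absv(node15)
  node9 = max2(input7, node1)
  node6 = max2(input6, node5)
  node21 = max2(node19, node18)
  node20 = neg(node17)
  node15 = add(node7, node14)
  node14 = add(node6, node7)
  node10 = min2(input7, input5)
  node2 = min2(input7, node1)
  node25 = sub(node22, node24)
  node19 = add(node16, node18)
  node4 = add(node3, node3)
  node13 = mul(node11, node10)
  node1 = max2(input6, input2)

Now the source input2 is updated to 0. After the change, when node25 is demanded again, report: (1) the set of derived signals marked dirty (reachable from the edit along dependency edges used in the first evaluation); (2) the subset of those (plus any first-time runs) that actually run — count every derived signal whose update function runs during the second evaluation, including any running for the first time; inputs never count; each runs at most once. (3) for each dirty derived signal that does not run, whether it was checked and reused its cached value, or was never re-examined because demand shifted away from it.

Initial pass — values computed on the first demand:
  node1 = max2(7, -1) = 7
  node3 = absv(7) = 7
  node4 = add(7, 7) = 14
  node5 = sub(7, 14) = -7
  node6 = max2(7, -7) = 7
  node7 = mul(-7, 7) = -49
  node8 = add(7, -7) = 0
  node10 = min2(-3, -1) = -3
  node11 = max2(0, 7) = 7
  node14 = add(7, -49) = -42
  node15 = add(-49, -42) = -91
  node16 = absv(-91) = 91
  node17 = sub(-42, 7) = -49
  node18 = neg(-3) = 3
  node19 = add(91, 3) = 94
  node21 = max2(94, 3) = 94
  node22 = min2(7, -49) = -49
  node24 = min2(94, -49) = -49
  node25 = sub(-49, -49) = 0

Second demand — change propagation:
  node1: re-runs because input2 -1->0; new result 7 (unchanged).
  node3: re-examined; everything it read last time is the same (node1 unchanged) — cache 7 kept, no run.
  node4: re-examined; everything it read last time is the same (node3 unchanged, node3 unchanged) — cache 14 kept, no run.
  node5: re-examined; everything it read last time is the same (node3 unchanged, node4 unchanged) — cache -7 kept, no run.
  node6: re-examined; everything it read last time is the same (input6 unchanged, node5 unchanged) — cache 7 kept, no run.
  node7: re-examined; everything it read last time is the same (node5 unchanged, node6 unchanged) — cache -49 kept, no run.
  node8: re-examined; everything it read last time is the same (node1 unchanged, node5 unchanged) — cache 0 kept, no run.
  node11: re-examined; everything it read last time is the same (node8 unchanged, node3 unchanged) — cache 7 kept, no run.
  node14: re-examined; everything it read last time is the same (node6 unchanged, node7 unchanged) — cache -42 kept, no run.
  node15: re-examined; everything it read last time is the same (node7 unchanged, node14 unchanged) — cache -91 kept, no run.
  node16: re-examined; everything it read last time is the same (node15 unchanged) — cache 91 kept, no run.
  node17: re-examined; everything it read last time is the same (node14 unchanged, node11 unchanged) — cache -49 kept, no run.
  node19: re-examined; everything it read last time is the same (node16 unchanged, node18 unchanged) — cache 94 kept, no run.
  node21: re-examined; everything it read last time is the same (node19 unchanged, node18 unchanged) — cache 94 kept, no run.
  node22: re-examined; everything it read last time is the same (node1 unchanged, node17 unchanged) — cache -49 kept, no run.
  node24: re-examined; everything it read last time is the same (node21 unchanged, node22 unchanged) — cache -49 kept, no run.
  node25: re-examined; everything it read last time is the same (node22 unchanged, node24 unchanged) — cache 0 kept, no run.

The important point: node1 recomputes to an identical value, and the output ends up unchanged.

Dirty set: node1, node3, node4, node5, node6, node7, node8, node11, node14, node15, node16, node17, node19, node21, node22, node24, node25.
Run set: node1 (1 run).
Re-examined without running (cache reused): node3, node4, node5, node6, node7, node8, node11, node14, node15, node16, node17, node19, node21, node22, node24, node25.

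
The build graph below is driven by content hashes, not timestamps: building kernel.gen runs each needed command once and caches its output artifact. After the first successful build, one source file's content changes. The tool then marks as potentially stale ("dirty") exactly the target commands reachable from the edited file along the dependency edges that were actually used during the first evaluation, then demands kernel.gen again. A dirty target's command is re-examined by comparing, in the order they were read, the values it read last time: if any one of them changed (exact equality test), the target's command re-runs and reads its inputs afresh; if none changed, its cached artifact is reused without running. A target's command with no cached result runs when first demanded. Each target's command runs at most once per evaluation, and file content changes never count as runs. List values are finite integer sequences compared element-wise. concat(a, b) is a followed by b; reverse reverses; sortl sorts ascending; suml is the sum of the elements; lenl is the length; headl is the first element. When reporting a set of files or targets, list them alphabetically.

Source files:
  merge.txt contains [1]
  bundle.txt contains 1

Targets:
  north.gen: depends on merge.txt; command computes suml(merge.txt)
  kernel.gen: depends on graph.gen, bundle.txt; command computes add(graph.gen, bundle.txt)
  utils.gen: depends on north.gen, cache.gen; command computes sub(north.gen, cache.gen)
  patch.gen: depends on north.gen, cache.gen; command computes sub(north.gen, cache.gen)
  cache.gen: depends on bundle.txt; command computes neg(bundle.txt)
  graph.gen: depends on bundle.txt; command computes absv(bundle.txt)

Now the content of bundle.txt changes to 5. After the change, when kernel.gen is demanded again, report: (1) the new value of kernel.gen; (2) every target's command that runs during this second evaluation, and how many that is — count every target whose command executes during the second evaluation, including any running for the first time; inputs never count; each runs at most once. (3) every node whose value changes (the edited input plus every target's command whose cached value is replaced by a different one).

kernel.gen now evaluates to 10.
Run set: graph.gen, kernel.gen (2 run).
Changed values: bundle.txt, graph.gen, kernel.gen.

Initial pass — values computed on the first demand:
  graph.gen = absv(1) = 1
  kernel.gen = add(1, 1) = 2

Second demand — change propagation:
  graph.gen: re-runs because bundle.txt 1->5; new result 5.
  kernel.gen: re-runs because graph.gen 1->5; bundle.txt 1->5; new result 10.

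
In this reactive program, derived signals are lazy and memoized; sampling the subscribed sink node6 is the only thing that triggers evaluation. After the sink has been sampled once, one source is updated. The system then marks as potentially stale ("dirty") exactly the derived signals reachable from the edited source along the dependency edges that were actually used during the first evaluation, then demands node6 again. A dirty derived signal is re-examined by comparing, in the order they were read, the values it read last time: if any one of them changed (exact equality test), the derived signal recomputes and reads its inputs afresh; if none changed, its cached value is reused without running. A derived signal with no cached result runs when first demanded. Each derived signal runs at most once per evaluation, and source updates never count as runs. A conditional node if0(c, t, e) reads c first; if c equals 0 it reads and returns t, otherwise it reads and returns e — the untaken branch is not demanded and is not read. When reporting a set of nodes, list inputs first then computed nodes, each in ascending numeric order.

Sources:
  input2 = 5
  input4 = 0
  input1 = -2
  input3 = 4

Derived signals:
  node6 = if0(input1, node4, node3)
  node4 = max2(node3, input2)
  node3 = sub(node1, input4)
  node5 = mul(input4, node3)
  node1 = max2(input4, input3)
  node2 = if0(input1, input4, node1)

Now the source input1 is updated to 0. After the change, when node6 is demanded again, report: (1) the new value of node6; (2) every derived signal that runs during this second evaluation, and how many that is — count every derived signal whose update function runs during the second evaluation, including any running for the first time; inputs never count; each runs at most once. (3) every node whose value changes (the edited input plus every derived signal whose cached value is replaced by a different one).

First demand of the output computes:
  node1 = max2(0, 4) = 4
  node3 = sub(4, 0) = 4
  node6 = if0(input1=-2 -> else branch node3) = 4

After the edit, cleaning proceeds:
  node4: had never run; runs now, result 5.
  node6: a read changed (input1 -2->0) — executes, giving 5.

Note the branch switch — node4 had no cache and runs now for the first time.

Demanding node6 again yields 5.
2 derived signals run: node4, node6.
The nodes whose values change: input1, node6.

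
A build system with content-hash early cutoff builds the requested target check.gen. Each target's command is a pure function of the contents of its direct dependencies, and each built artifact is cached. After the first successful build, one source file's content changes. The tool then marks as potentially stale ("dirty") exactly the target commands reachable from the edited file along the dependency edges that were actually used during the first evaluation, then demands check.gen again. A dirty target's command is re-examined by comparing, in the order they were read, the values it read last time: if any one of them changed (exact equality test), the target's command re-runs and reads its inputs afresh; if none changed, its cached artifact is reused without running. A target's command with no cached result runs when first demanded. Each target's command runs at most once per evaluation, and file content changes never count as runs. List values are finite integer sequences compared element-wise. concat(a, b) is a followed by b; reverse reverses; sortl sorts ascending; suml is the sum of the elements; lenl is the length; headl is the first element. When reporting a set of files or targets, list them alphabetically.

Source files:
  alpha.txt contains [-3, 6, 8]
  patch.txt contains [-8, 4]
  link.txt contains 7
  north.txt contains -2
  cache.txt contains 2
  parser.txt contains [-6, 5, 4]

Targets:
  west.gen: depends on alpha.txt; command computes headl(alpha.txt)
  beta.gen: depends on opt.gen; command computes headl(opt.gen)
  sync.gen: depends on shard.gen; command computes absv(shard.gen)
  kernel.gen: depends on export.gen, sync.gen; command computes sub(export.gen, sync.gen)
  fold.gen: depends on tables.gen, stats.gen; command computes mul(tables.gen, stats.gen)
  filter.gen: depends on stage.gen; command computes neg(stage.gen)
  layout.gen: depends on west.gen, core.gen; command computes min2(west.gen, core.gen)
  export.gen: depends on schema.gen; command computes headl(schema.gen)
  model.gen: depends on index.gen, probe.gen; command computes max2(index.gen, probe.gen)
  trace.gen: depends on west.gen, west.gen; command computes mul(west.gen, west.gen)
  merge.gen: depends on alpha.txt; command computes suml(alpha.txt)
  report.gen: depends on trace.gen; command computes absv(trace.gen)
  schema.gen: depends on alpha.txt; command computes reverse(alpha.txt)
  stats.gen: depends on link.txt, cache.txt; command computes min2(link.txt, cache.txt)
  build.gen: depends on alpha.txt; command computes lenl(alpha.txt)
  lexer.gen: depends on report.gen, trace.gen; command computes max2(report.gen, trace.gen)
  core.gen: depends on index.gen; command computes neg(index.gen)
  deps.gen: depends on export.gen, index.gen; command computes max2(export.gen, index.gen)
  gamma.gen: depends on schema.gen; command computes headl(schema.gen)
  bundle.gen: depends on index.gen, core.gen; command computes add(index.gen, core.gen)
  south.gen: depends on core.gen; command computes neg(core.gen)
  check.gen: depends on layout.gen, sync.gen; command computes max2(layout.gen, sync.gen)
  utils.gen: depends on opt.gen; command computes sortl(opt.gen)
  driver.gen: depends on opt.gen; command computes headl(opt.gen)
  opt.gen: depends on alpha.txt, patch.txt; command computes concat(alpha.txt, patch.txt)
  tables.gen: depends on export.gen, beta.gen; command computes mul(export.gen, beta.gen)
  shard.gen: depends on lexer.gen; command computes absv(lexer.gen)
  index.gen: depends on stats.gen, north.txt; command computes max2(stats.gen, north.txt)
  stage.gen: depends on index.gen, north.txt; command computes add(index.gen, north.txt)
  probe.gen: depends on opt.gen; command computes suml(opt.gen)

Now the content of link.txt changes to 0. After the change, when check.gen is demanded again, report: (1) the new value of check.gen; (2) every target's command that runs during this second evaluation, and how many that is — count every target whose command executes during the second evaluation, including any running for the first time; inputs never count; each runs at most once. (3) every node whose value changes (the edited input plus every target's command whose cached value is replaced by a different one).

New value of check.gen: 9.
Target commands that run: core.gen, index.gen, layout.gen, stats.gen — 4 in total.
Values that change: core.gen, index.gen, link.txt, stats.gen.
Key observation: the change is absorbed at layout.gen — it re-runs but produces the same value, and the output's value is unchanged.

First evaluation (everything demanded from the output):
  stats.gen = min2(7, 2) = 2
  index.gen = max2(2, -2) = 2
  core.gen = neg(2) = -2
  west.gen = headl([-3, 6, 8]) = -3
  layout.gen = min2(-3, -2) = -3
  trace.gen = mul(-3, -3) = 9
  report.gen = absv(9) = 9
  lexer.gen = max2(9, 9) = 9
  shard.gen = absv(9) = 9
  sync.gen = absv(9) = 9
  check.gen = max2(-3, 9) = 9

Propagation after the edit:
  stats.gen: runs — link.txt 7->0; result 0.
  index.gen: runs — stats.gen 2->0; result 0.
  core.gen: runs — index.gen 2->0; result 0.
  layout.gen: runs — core.gen -2->0; result -3 (same value as before).
  check.gen: checked — values it read are unchanged (layout.gen unchanged, sync.gen unchanged); reused cached 9 without running.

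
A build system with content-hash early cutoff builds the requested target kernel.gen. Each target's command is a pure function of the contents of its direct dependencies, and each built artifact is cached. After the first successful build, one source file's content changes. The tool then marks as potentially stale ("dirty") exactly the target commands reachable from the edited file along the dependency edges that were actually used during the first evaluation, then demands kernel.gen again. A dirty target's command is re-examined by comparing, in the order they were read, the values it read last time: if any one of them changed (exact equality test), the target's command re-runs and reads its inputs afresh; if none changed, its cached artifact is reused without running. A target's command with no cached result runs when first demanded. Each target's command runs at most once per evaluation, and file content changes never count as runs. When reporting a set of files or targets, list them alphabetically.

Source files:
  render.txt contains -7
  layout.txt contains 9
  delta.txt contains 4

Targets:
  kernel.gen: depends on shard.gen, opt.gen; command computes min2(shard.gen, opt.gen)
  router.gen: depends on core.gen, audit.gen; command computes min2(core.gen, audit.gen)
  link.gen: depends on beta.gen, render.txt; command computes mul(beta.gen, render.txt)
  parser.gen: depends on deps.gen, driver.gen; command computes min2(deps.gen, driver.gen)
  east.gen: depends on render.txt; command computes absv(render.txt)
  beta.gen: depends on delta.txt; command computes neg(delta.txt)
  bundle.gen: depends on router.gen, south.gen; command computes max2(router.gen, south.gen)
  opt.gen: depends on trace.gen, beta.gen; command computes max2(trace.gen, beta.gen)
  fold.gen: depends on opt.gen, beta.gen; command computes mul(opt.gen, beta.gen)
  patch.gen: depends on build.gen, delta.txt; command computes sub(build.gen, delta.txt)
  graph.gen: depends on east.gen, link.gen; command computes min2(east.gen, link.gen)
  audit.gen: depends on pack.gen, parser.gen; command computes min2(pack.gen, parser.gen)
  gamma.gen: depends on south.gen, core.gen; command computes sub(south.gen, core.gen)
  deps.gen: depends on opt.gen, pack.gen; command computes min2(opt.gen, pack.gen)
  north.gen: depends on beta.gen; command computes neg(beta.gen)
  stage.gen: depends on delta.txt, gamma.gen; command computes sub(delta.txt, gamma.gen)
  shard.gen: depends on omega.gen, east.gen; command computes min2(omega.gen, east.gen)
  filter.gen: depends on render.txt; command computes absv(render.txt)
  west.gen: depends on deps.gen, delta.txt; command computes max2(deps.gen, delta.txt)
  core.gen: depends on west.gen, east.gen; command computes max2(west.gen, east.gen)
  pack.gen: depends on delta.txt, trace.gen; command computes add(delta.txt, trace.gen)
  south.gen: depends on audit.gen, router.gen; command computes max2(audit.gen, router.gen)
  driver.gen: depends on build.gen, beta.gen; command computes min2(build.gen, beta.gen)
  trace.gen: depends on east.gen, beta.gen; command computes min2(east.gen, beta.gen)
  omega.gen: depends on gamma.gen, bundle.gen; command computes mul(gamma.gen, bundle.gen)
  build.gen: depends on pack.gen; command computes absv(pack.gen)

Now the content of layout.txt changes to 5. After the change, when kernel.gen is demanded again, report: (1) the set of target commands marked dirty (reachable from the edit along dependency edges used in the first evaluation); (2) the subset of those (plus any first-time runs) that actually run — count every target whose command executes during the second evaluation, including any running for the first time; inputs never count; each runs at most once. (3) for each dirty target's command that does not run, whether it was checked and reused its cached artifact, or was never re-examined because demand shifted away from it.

Marked dirty: none.
Target commands that run: none — 0 in total.
Every dirty target's command ran.
Key observation: layout.txt is never demanded by the output, so the edit triggers no recomputation at all.

First evaluation (everything demanded from the output):
  beta.gen = neg(4) = -4
  east.gen = absv(-7) = 7
  trace.gen = min2(7, -4) = -4
  opt.gen = max2(-4, -4) = -4
  pack.gen = add(4, -4) = 0
  build.gen = absv(0) = 0
  deps.gen = min2(-4, 0) = -4
  driver.gen = min2(0, -4) = -4
  parser.gen = min2(-4, -4) = -4
  audit.gen = min2(0, -4) = -4
  west.gen = max2(-4, 4) = 4
  core.gen = max2(4, 7) = 7
  router.gen = min2(7, -4) = -4
  south.gen = max2(-4, -4) = -4
  bundle.gen = max2(-4, -4) = -4
  gamma.gen = sub(-4, 7) = -11
  omega.gen = mul(-11, -4) = 44
  shard.gen = min2(44, 7) = 7
  kernel.gen = min2(7, -4) = -4

Propagation after the edit:
  layout.txt feeds no computation that the output demands — nothing is marked dirty and nothing runs.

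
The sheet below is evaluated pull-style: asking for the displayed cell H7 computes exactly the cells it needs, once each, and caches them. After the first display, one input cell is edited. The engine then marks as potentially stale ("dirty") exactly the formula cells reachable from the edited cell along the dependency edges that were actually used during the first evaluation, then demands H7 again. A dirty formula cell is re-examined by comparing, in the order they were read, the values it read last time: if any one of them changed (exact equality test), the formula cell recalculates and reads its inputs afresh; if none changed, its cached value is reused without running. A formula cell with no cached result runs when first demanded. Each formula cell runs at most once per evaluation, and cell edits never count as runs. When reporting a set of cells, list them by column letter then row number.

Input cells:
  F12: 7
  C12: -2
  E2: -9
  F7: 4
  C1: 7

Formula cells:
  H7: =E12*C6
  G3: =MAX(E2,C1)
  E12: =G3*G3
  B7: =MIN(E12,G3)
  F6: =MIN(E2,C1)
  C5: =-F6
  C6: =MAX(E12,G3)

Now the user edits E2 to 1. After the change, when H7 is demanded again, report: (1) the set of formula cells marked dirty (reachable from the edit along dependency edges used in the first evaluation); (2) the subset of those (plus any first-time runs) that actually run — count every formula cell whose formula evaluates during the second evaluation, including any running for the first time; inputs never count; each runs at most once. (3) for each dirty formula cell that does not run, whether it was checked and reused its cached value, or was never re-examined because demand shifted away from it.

First demand of the output computes:
  G3 = MAX(-9, 7) = 7
  E12 = 7 * 7 = 49
  C6 = MAX(49, 7) = 49
  H7 = 49 * 49 = 2401

After the edit, cleaning proceeds:
  G3: a read changed (E2 -9->1) — executes, giving 7 — identical to its old value.
  E12: dirty, but its reads are unchanged (G3 unchanged, G3 unchanged); cached 49 stands.
  C6: dirty, but its reads are unchanged (E12 unchanged, G3 unchanged); cached 49 stands.
  H7: dirty, but its reads are unchanged (E12 unchanged, C6 unchanged); cached 2401 stands.

Note the absorption at G3: it re-runs yet its value is the same, leaving the output's value untouched.

The edit dirties: C6, E12, G3, H7.
1 formula cells run: G3.
Cache hits after checking: C6, E12, H7.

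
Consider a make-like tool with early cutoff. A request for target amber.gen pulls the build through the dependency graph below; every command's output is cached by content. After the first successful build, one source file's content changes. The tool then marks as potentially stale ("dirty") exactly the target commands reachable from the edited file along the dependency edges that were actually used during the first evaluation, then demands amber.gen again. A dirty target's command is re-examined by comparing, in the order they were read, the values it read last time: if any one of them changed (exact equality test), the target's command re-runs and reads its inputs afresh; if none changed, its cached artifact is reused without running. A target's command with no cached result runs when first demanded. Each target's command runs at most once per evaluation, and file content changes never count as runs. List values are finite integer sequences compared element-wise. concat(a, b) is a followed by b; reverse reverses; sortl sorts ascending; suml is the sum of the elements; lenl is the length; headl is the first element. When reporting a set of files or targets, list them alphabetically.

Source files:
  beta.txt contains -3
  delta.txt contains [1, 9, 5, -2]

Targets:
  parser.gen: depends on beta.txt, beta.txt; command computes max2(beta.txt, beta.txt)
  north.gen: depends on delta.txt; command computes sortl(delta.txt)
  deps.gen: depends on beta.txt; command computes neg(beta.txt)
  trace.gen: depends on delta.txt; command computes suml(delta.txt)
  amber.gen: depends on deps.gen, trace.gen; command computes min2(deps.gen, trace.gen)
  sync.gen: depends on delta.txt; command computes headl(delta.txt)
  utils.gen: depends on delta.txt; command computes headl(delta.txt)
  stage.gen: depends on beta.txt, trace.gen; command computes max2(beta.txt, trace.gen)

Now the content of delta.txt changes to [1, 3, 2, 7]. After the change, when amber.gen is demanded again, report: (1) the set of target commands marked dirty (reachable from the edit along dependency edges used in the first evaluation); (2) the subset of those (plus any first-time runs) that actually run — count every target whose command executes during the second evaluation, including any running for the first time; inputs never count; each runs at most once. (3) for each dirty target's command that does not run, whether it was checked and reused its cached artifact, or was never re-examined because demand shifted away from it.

The edit dirties: amber.gen, trace.gen.
1 target commands run: trace.gen.
Cache hits after checking: amber.gen.
Note the absorption at trace.gen: it re-runs yet its value is the same, leaving the output's value untouched.

First demand of the output computes:
  deps.gen = neg(-3) = 3
  trace.gen = suml([1, 9, 5, -2]) = 13
  amber.gen = min2(3, 13) = 3

After the edit, cleaning proceeds:
  trace.gen: a read changed (delta.txt [1, 9, 5, -2]->[1, 3, 2, 7]) — executes, giving 13 — identical to its old value.
  amber.gen: dirty, but its reads are unchanged (deps.gen unchanged, trace.gen unchanged); cached 3 stands.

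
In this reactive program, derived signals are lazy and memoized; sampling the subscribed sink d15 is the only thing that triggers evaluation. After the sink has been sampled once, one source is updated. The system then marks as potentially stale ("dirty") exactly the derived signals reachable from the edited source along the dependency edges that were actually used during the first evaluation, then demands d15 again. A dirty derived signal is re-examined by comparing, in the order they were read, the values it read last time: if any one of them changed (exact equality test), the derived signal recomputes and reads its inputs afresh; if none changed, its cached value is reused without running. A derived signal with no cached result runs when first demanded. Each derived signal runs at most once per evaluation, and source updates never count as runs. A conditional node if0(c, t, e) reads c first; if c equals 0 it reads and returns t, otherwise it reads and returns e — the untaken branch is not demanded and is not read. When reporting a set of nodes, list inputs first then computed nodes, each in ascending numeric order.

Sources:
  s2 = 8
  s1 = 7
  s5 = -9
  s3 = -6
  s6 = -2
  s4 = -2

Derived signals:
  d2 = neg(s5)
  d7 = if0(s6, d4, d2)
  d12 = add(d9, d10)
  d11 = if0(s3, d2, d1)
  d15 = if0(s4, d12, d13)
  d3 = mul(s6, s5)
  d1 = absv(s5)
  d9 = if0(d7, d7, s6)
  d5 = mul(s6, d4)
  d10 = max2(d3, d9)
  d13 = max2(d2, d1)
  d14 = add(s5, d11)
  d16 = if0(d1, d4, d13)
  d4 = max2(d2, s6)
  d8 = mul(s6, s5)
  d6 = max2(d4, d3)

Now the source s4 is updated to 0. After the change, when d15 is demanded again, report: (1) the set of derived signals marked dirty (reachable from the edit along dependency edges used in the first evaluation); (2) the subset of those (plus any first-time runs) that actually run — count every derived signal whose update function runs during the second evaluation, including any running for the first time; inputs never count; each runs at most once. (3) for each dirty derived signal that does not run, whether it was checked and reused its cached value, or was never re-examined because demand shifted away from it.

The edit dirties: d15.
6 derived signals run: d3, d7, d9, d10, d12, d15.
No dirty derived signal escaped a run.
Note the branch switch — d3, d7, d9, d10, d12 had no cache and run now for the first time.

First demand of the output computes:
  d1 = absv(-9) = 9
  d2 = neg(-9) = 9
  d13 = max2(9, 9) = 9
  d15 = if0(s4=-2 -> else branch d13) = 9

After the edit, cleaning proceeds:
  d3: had never run; runs now, result 18.
  d7: had never run; runs now, result 9.
  d9: had never run; runs now, result -2.
  d10: had never run; runs now, result 18.
  d12: had never run; runs now, result 16.
  d15: a read changed (s4 -2->0) — executes, giving 16.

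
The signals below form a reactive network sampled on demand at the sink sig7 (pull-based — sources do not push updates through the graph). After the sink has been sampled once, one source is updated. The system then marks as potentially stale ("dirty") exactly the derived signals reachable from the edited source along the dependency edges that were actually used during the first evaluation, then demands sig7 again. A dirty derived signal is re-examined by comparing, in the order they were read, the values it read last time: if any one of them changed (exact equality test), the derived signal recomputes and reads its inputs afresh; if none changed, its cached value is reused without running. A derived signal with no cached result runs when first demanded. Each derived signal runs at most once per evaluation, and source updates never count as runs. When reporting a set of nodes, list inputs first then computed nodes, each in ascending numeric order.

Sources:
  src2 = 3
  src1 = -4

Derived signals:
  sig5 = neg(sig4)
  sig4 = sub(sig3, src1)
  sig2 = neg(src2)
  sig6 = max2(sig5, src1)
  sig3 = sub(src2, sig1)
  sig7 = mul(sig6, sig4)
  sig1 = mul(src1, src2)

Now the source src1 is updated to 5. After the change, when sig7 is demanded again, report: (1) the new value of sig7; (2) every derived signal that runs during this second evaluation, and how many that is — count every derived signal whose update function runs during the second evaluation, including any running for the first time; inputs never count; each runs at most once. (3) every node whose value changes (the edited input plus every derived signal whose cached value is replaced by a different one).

Initial pass — values computed on the first demand:
  sig1 = mul(-4, 3) = -12
  sig3 = sub(3, -12) = 15
  sig4 = sub(15, -4) = 19
  sig5 = neg(19) = -19
  sig6 = max2(-19, -4) = -4
  sig7 = mul(-4, 19) = -76

Second demand — change propagation:
  sig1: re-runs because src1 -4->5; new result 15.
  sig3: re-runs because sig1 -12->15; new result -12.
  sig4: re-runs because sig3 15->-12; src1 -4->5; new result -17.
  sig5: re-runs because sig4 19->-17; new result 17.
  sig6: re-runs because sig5 -19->17; src1 -4->5; new result 17.
  sig7: re-runs because sig6 -4->17; sig4 19->-17; new result -289.

sig7 now evaluates to -289.
Run set: sig1, sig3, sig4, sig5, sig6, sig7 (6 run).
Changed values: src1, sig1, sig3, sig4, sig5, sig6, sig7.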